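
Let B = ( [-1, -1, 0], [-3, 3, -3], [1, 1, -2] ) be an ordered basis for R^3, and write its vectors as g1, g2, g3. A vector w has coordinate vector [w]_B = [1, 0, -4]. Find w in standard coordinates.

w = M [w]_B, where M has columns g1, ..., g3.
Carrying out the matrix-vector product, w = [-5, -5, 8].

[-5, -5, 8]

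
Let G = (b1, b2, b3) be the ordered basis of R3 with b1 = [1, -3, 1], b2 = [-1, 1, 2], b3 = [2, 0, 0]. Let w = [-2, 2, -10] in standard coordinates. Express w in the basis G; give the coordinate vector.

Write w = c_1 b1 + ... + c_3 b3 and solve for the c_i.
Gaussian elimination on [M | w] yields c = (-2, -4, -2).
Check: -2b1 - 4b2 - 2b3 = [-2, 2, -10].

[-2, -4, -2]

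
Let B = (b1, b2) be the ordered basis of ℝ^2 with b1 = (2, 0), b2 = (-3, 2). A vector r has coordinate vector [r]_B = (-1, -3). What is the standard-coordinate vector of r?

(7, -6)

The coordinates say r = -b1 - 3b2; adding the scaled basis vectors gives (7, -6).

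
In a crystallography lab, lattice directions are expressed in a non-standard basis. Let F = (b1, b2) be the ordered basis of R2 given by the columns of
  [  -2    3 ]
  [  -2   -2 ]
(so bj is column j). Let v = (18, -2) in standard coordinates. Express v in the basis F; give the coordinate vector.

We seek scalars with c_1 b1 + c_2 b2 = v; equivalently solve M c = v where the columns of M are b1, b2.
System: -2c_1 + 3c_2 = 18, -2c_1 - 2c_2 = -2; solving gives c_1 = -3, c_2 = 4.
Check: -3b1 + 4b2 = (18, -2).

(-3, 4)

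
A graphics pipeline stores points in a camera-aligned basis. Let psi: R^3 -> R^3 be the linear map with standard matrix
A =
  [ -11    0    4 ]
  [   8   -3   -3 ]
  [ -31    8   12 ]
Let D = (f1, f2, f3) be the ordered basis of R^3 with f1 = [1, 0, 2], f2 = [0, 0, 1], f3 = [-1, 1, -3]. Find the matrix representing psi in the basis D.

[[-1, 1, -3], [1, 1, 3], [2, -3, -2]]

The j-th column of [psi]_D is [psi(fj)]_D.
psi(f1) = A f1 = [-3, 2, -7] = -f1 + f2 + 2f3, so column 1 is [-1, 1, 2].
Repeating for f2, f3 and assembling the columns gives [[-1, 1, -3], [1, 1, 3], [2, -3, -2]].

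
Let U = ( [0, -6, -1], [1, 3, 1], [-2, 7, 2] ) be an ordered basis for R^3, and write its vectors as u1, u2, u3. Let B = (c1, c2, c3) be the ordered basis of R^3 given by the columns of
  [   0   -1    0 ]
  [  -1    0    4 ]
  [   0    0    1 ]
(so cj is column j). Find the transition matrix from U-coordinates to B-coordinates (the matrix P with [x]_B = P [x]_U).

Column j of P is [uj]_B, since P maps U-coordinates to B-coordinates.
Expressing u1 in B: u1 = 2c1 + 0·c2 - c3, so column 1 of P is [2, 0, -1].
Doing the same for each uj gives P = [[2, 1, 1], [0, -1, 2], [-1, 1, 2]].

[[2, 1, 1], [0, -1, 2], [-1, 1, 2]]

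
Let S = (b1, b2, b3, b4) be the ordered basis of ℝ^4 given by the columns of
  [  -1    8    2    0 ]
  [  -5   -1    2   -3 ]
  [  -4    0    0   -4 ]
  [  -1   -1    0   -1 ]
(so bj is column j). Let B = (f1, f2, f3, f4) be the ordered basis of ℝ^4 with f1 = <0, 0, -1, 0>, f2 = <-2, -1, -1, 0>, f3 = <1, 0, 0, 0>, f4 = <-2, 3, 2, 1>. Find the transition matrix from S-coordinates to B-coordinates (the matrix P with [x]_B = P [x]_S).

[[0, 0, 2, 2], [2, -2, -2, 0], [1, 2, -2, -2], [-1, -1, 0, -1]]

Take x = bj: its S-coordinates are the j-th standard unit vector, so P e_j — column j of P — equals [bj]_B.
b1 = 0·f1 + 2f2 + f3 - f4, giving column 1 = <0, 2, 1, -1>; repeating for each j gives P = [[0, 0, 2, 2], [2, -2, -2, 0], [1, 2, -2, -2], [-1, -1, 0, -1]].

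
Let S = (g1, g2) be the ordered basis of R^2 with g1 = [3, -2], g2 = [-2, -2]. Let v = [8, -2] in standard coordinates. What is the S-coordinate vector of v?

Write v = c_1 g1 + c_2 g2 and solve for the c_i.
System: 3c_1 - 2c_2 = 8, -2c_1 - 2c_2 = -2; solving gives c_1 = 2, c_2 = -1.
Check: 2g1 - g2 = [8, -2].

[2, -1]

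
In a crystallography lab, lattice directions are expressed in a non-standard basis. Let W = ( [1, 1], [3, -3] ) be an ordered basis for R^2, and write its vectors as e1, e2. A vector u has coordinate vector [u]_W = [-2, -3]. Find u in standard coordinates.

By definition u = -2e1 - 3e2.
Summing componentwise gives [-11, 7].

[-11, 7]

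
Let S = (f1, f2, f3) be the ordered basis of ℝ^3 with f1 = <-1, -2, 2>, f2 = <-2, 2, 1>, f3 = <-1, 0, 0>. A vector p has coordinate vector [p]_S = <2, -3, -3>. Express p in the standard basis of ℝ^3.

p = M [p]_S, where M has columns f1, ..., f3.
Carrying out the matrix-vector product, p = <7, -10, 1>.

<7, -10, 1>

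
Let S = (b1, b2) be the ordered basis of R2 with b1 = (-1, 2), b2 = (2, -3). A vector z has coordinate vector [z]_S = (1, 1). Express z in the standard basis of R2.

(1, -1)

By definition z = b1 + b2.
Summing componentwise gives (1, -1).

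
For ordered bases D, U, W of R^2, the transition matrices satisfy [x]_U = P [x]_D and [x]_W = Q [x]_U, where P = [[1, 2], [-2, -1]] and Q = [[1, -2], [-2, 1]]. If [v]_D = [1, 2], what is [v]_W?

First [v]_U = P [v]_D = [5, -4].
Then [v]_W = Q [v]_U = [13, -14].

[13, -14]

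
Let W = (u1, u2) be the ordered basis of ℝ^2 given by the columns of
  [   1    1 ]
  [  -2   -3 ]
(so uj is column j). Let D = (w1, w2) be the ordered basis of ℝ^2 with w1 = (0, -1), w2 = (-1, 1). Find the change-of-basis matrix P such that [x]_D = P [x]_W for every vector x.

Take x = uj: its W-coordinates are the j-th standard unit vector, so P e_j — column j of P — equals [uj]_D.
u1 = w1 - w2, giving column 1 = (1, -1); repeating for each j gives P = [[1, 2], [-1, -1]].

[[1, 2], [-1, -1]]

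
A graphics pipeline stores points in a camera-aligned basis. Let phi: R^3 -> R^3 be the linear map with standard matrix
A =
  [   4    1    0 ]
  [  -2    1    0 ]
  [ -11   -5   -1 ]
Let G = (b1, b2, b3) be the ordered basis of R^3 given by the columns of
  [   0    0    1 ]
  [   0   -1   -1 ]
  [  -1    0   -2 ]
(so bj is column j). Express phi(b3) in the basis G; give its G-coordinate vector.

Column 3 of [phi]_G is the G-coordinate vector of phi(b3).
In standard coordinates phi(b3) = A b3 = (3, -3, -4).
Converting to G: (3, -3, -4) = -2b1 + 0·b2 + 3b3, so the coordinate vector is (-2, 0, 3).

(-2, 0, 3)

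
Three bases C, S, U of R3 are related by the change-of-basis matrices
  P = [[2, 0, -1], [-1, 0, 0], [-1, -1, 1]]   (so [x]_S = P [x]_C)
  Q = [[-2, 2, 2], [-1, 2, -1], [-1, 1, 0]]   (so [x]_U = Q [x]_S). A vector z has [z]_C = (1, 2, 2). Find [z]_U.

First [z]_S = P [z]_C = (0, -1, -1).
Then [z]_U = Q [z]_S = (-4, -1, -1).

(-4, -1, -1)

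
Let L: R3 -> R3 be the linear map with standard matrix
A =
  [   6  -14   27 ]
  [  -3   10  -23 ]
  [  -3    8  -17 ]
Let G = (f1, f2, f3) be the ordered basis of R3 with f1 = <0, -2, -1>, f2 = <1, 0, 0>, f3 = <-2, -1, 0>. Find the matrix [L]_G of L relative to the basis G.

[[-1, 3, 2], [-1, 0, 2], [-1, -3, 0]]

Let P have columns f1, ..., f3. Then [L]_G = P^(-1) A P.
Here det P = 1, so P^(-1) is integer; computing A P first and then P^(-1)(A P) gives [[-1, 3, 2], [-1, 0, 2], [-1, -3, 0]].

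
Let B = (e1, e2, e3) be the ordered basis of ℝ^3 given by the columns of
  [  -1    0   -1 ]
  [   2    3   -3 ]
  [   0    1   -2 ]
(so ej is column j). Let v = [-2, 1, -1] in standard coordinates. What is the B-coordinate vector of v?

[2, -1, 0]

[v]_B is the unique c with M c = v, where M has columns e1, ..., e3.
Gaussian elimination on [M | v] yields c = (2, -1, 0).
Check: 2e1 - e2 + 0·e3 = [-2, 1, -1].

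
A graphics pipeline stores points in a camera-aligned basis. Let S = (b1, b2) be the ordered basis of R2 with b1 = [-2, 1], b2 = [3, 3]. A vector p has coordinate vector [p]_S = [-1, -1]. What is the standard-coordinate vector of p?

[-1, -4]

The coordinates say p = -b1 - b2; adding the scaled basis vectors gives [-1, -4].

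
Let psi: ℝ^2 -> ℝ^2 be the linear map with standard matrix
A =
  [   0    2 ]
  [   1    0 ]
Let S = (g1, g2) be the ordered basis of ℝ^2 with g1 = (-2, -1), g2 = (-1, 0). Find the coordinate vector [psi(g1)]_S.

Compute psi(g1) = A g1 = (-2, -2) in standard coordinates.
Then write this in S-coordinates: solve for y in y_1 g1 + y_2 g2 = (-2, -2).
This gives y = (2, -2), which is column 1 of [psi]_S.

(2, -2)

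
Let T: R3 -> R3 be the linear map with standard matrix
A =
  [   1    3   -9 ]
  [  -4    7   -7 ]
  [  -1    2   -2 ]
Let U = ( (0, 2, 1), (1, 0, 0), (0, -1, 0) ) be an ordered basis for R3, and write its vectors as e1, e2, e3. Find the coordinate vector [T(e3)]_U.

(-2, -3, 3)

Column 3 of [T]_U is the U-coordinate vector of T(e3).
In standard coordinates T(e3) = A e3 = (-3, -7, -2).
Converting to U: (-3, -7, -2) = -2e1 - 3e2 + 3e3, so the coordinate vector is (-2, -3, 3).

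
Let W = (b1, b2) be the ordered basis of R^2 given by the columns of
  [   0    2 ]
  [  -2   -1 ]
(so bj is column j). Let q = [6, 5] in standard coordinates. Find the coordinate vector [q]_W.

[-4, 3]

Write q = c_1 b1 + c_2 b2 and solve for the c_i.
System: 0c_1 + 2c_2 = 6, -2c_1 - c_2 = 5; solving gives c_1 = -4, c_2 = 3.
Check: -4b1 + 3b2 = [6, 5].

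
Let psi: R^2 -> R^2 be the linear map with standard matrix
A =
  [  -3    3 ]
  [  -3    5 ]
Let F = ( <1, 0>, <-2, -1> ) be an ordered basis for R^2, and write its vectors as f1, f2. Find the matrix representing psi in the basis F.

[[3, 1], [3, -1]]

Let P have columns f1, f2. Then [psi]_F = P^(-1) A P.
Here det P = -1, so P^(-1) is integer; computing A P first and then P^(-1)(A P) gives [[3, 1], [3, -1]].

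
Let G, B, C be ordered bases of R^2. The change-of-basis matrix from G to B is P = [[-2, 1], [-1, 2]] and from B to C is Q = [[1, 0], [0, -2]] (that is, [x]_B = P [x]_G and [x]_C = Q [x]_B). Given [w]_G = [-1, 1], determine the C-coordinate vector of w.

Composing the changes, [w]_C = Q P [w]_G.
Q P = [[-2, 1], [2, -4]]; applying this to [-1, 1] gives [3, -6].

[3, -6]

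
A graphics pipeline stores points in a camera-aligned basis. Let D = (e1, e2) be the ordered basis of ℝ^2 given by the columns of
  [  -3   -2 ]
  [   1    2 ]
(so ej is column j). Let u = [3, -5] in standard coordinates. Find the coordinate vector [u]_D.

[1, -3]

Write u = c_1 e1 + c_2 e2 and solve for the c_i.
System: -3c_1 - 2c_2 = 3, c_1 + 2c_2 = -5; solving gives c_1 = 1, c_2 = -3.
Check: e1 - 3e2 = [3, -5].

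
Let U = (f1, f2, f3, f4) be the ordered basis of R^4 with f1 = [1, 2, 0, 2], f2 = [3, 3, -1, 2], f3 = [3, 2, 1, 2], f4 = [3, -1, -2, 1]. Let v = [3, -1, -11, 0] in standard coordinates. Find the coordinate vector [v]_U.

We seek scalars with c_1 f1 + ... + c_4 f4 = v; equivalently solve M c = v where the columns of M are f1, ..., f4.
Row-reducing the augmented matrix [M | v] gives c = (0, 3, -4, 2).
Check: 0·f1 + 3f2 - 4f3 + 2f4 = [3, -1, -11, 0].

[0, 3, -4, 2]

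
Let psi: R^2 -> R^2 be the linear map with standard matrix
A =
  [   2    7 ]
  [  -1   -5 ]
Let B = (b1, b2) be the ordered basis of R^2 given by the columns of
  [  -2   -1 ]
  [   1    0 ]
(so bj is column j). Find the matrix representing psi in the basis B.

[[-3, 1], [3, 0]]

With P the matrix whose columns are b1, b2, [psi]_B = P^(-1) A P.
Column by column: psi(b1) = A b1 = <3, -3>; its B-coordinates <-3, 3> give column 1.
Continuing for each basis vector yields [psi]_B = [[-3, 1], [3, 0]].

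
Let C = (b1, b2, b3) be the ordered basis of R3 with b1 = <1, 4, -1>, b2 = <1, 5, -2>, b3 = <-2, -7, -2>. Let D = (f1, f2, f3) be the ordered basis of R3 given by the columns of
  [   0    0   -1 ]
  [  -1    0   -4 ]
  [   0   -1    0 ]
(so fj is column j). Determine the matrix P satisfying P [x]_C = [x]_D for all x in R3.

Take x = bj: its C-coordinates are the j-th standard unit vector, so P e_j — column j of P — equals [bj]_D.
b1 = 0·f1 + f2 - f3, giving column 1 = <0, 1, -1>; repeating for each j gives P = [[0, -1, -1], [1, 2, 2], [-1, -1, 2]].

[[0, -1, -1], [1, 2, 2], [-1, -1, 2]]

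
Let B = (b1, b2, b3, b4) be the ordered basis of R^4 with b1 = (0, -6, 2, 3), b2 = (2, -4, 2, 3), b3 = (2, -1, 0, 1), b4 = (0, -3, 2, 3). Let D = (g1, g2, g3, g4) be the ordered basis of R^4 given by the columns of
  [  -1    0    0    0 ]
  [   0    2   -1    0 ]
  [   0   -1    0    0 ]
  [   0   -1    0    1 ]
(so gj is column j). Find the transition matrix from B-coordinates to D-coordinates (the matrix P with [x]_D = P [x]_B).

Column j of P is [bj]_D, since P maps B-coordinates to D-coordinates.
Expressing b1 in D: b1 = 0·g1 - 2g2 + 2g3 + g4, so column 1 of P is (0, -2, 2, 1).
Doing the same for each bj gives P = [[0, -2, -2, 0], [-2, -2, 0, -2], [2, 0, 1, -1], [1, 1, 1, 1]].

[[0, -2, -2, 0], [-2, -2, 0, -2], [2, 0, 1, -1], [1, 1, 1, 1]]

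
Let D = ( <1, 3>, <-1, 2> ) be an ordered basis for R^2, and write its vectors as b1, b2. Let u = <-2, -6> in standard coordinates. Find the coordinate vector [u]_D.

We seek scalars with c_1 b1 + c_2 b2 = u; equivalently solve M c = u where the columns of M are b1, b2.
System: c_1 - c_2 = -2, 3c_1 + 2c_2 = -6; solving gives c_1 = -2, c_2 = 0.
Check: -2b1 + 0·b2 = <-2, -6>.

<-2, 0>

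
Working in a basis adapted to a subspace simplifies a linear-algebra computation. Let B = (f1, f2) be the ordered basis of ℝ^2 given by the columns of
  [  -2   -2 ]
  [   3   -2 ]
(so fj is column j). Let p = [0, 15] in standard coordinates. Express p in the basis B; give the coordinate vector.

[3, -3]

We seek scalars with c_1 f1 + c_2 f2 = p; equivalently solve M c = p where the columns of M are f1, f2.
System: -2c_1 - 2c_2 = 0, 3c_1 - 2c_2 = 15; solving gives c_1 = 3, c_2 = -3.
Check: 3f1 - 3f2 = [0, 15].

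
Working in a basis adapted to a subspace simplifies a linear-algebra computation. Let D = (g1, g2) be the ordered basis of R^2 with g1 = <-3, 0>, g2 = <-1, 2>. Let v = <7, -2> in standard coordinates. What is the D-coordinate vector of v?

<-2, -1>

We seek scalars with c_1 g1 + c_2 g2 = v; equivalently solve M c = v where the columns of M are g1, g2.
System: -3c_1 - c_2 = 7, 0c_1 + 2c_2 = -2; solving gives c_1 = -2, c_2 = -1.
Check: -2g1 - g2 = <7, -2>.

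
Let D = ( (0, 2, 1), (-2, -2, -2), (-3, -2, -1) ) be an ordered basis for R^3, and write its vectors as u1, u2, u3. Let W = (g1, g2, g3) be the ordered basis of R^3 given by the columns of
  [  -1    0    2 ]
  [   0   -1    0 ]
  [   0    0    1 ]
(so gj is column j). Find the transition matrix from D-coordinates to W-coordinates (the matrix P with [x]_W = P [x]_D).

[[2, -2, 1], [-2, 2, 2], [1, -2, -1]]

Column j of P is [uj]_W, since P maps D-coordinates to W-coordinates.
Expressing u1 in W: u1 = 2g1 - 2g2 + g3, so column 1 of P is (2, -2, 1).
Doing the same for each uj gives P = [[2, -2, 1], [-2, 2, 2], [1, -2, -1]].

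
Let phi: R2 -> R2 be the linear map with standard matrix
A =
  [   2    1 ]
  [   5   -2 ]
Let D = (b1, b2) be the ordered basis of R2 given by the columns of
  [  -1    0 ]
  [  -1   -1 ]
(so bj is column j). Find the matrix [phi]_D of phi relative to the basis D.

[[3, 1], [0, -3]]

With P the matrix whose columns are b1, b2, [phi]_D = P^(-1) A P.
Column by column: phi(b1) = A b1 = [-3, -3]; its D-coordinates [3, 0] give column 1.
Continuing for each basis vector yields [phi]_D = [[3, 1], [0, -3]].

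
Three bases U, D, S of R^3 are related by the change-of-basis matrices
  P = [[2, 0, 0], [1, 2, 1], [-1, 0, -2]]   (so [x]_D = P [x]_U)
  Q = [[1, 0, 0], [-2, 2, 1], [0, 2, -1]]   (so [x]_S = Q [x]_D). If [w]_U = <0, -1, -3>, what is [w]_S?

First [w]_D = P [w]_U = <0, -5, 6>.
Then [w]_S = Q [w]_D = <0, -4, -16>.

<0, -4, -16>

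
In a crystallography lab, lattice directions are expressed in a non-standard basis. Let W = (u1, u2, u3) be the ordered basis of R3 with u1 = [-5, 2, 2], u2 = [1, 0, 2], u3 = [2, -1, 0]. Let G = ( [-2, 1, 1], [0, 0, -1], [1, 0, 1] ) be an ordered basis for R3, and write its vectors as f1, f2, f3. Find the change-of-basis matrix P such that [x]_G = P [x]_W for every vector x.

[[2, 0, -1], [-1, -1, -1], [-1, 1, 0]]

Take x = uj: its W-coordinates are the j-th standard unit vector, so P e_j — column j of P — equals [uj]_G.
u1 = 2f1 - f2 - f3, giving column 1 = [2, -1, -1]; repeating for each j gives P = [[2, 0, -1], [-1, -1, -1], [-1, 1, 0]].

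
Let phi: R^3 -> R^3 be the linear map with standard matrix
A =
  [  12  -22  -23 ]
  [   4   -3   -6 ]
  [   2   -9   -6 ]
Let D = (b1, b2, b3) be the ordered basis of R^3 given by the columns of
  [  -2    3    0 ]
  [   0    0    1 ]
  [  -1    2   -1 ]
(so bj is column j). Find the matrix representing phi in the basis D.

[[2, 2, -2], [1, -2, -1], [-2, 0, 3]]

With P the matrix whose columns are b1, ..., b3, [phi]_D = P^(-1) A P.
Column by column: phi(b1) = A b1 = <-1, -2, 2>; its D-coordinates <2, 1, -2> give column 1.
Continuing for each basis vector yields [phi]_D = [[2, 2, -2], [1, -2, -1], [-2, 0, 3]].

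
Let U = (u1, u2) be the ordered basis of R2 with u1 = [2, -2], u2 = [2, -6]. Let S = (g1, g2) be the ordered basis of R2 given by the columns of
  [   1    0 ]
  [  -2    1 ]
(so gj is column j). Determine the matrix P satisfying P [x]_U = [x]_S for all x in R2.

[[2, 2], [2, -2]]

Let M have columns uj and N have columns gj. Then for every x, N [x]_S = x = M [x]_U, so P = N^(-1) M.
Since det N = 1, N^(-1) has integer entries; multiplying gives P = [[2, 2], [2, -2]].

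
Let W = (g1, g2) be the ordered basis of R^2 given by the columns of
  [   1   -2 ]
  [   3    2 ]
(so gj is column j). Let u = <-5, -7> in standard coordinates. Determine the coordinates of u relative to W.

We seek scalars with c_1 g1 + c_2 g2 = u; equivalently solve M c = u where the columns of M are g1, g2.
System: c_1 - 2c_2 = -5, 3c_1 + 2c_2 = -7; solving gives c_1 = -3, c_2 = 1.
Check: -3g1 + g2 = <-5, -7>.

<-3, 1>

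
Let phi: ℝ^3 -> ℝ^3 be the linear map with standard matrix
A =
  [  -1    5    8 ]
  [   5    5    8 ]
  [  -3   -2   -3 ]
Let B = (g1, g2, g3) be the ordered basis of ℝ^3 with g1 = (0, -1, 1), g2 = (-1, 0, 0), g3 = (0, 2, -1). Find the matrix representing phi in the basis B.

With P the matrix whose columns are g1, ..., g3, [phi]_B = P^(-1) A P.
Column by column: phi(g1) = A g1 = (3, 3, -1); its B-coordinates (1, -3, 2) give column 1.
Continuing for each basis vector yields [phi]_B = [[1, 1, 0], [-3, -1, -2], [2, -2, 1]].

[[1, 1, 0], [-3, -1, -2], [2, -2, 1]]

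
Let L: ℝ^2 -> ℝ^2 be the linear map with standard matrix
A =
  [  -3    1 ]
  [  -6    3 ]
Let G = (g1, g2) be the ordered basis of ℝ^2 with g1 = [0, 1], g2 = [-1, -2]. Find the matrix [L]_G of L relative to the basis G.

[[1, -2], [-1, -1]]

Let P have columns g1, g2. Then [L]_G = P^(-1) A P.
Here det P = 1, so P^(-1) is integer; computing A P first and then P^(-1)(A P) gives [[1, -2], [-1, -1]].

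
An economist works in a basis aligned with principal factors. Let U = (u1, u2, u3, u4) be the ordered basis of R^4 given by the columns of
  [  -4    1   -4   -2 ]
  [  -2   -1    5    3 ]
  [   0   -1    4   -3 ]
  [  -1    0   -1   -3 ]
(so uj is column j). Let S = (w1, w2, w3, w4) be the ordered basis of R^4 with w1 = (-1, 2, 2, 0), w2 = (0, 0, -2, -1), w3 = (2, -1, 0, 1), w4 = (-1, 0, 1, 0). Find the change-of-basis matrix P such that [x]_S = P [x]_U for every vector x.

[[-2, 0, 2, 1], [-1, 1, 0, 2], [-2, 1, -1, -1], [2, 1, 0, -1]]

Take x = uj: its U-coordinates are the j-th standard unit vector, so P e_j — column j of P — equals [uj]_S.
u1 = -2w1 - w2 - 2w3 + 2w4, giving column 1 = (-2, -1, -2, 2); repeating for each j gives P = [[-2, 0, 2, 1], [-1, 1, 0, 2], [-2, 1, -1, -1], [2, 1, 0, -1]].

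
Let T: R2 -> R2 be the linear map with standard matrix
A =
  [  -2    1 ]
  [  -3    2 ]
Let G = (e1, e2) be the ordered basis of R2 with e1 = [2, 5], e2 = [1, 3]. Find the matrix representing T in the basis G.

[[-1, 0], [3, 1]]

Let P have columns e1, e2. Then [T]_G = P^(-1) A P.
Here det P = 1, so P^(-1) is integer; computing A P first and then P^(-1)(A P) gives [[-1, 0], [3, 1]].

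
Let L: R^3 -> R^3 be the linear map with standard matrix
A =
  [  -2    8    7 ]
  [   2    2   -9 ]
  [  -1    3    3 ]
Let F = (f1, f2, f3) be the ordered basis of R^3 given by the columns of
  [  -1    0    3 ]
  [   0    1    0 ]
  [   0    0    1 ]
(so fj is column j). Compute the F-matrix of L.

[[1, 1, -1], [-2, 2, -3], [1, 3, 0]]

The j-th column of [L]_F is [L(fj)]_F.
L(f1) = A f1 = <2, -2, 1> = f1 - 2f2 + f3, so column 1 is <1, -2, 1>.
Repeating for f2, f3 and assembling the columns gives [[1, 1, -1], [-2, 2, -3], [1, 3, 0]].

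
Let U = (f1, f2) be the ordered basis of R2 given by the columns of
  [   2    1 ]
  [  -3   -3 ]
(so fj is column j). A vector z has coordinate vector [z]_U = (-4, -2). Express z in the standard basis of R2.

By definition z = -4f1 - 2f2.
Summing componentwise gives (-10, 18).

(-10, 18)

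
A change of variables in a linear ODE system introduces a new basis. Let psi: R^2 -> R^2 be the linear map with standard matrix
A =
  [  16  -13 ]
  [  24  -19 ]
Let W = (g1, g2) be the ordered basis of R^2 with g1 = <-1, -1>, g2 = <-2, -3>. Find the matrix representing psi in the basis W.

With P the matrix whose columns are g1, g2, [psi]_W = P^(-1) A P.
Column by column: psi(g1) = A g1 = <-3, -5>; its W-coordinates <-1, 2> give column 1.
Continuing for each basis vector yields [psi]_W = [[-1, -3], [2, -2]].

[[-1, -3], [2, -2]]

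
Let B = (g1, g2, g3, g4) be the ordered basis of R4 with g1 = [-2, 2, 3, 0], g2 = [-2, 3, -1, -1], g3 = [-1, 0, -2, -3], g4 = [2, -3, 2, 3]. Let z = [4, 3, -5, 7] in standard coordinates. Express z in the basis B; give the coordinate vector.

Write z = c_1 g1 + ... + c_4 g4 and solve for the c_i.
Gaussian elimination on [M | z] yields c = (-3, 2, -4, -1).
Check: -3g1 + 2g2 - 4g3 - g4 = [4, 3, -5, 7].

[-3, 2, -4, -1]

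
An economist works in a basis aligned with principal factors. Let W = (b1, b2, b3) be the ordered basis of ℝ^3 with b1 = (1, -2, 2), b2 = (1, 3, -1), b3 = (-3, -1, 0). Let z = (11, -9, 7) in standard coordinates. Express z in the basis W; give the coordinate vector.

We seek scalars with c_1 b1 + ... + c_3 b3 = z; equivalently solve M c = z where the columns of M are b1, ..., b3.
Solving this 3x3 system gives c = (2, -3, -4).
Check: 2b1 - 3b2 - 4b3 = (11, -9, 7).

(2, -3, -4)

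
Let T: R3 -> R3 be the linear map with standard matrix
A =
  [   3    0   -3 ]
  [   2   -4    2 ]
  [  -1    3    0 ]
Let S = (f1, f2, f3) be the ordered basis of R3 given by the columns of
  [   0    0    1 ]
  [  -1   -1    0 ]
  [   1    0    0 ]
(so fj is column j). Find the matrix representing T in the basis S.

With P the matrix whose columns are f1, ..., f3, [T]_S = P^(-1) A P.
Column by column: T(f1) = A f1 = (-3, 6, -3); its S-coordinates (-3, -3, -3) give column 1.
Continuing for each basis vector yields [T]_S = [[-3, -3, -1], [-3, -1, -1], [-3, 0, 3]].

[[-3, -3, -1], [-3, -1, -1], [-3, 0, 3]]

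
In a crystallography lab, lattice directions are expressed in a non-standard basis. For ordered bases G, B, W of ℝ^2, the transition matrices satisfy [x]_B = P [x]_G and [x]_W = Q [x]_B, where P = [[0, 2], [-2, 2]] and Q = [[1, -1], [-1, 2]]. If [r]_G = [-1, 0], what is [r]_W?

[-2, 4]

First [r]_B = P [r]_G = [0, 2].
Then [r]_W = Q [r]_B = [-2, 4].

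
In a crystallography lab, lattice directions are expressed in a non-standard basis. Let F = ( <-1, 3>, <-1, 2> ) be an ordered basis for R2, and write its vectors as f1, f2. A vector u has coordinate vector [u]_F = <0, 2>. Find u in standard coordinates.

The coordinates say u = 0·f1 + 2f2; adding the scaled basis vectors gives <-2, 4>.

<-2, 4>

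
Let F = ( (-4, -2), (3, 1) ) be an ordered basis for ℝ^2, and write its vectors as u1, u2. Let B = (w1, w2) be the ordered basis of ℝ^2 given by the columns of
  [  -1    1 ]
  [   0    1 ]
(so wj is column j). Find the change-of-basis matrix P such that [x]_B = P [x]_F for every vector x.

[[2, -2], [-2, 1]]

Column j of P is [uj]_B, since P maps F-coordinates to B-coordinates.
Expressing u1 in B: u1 = 2w1 - 2w2, so column 1 of P is (2, -2).
Doing the same for each uj gives P = [[2, -2], [-2, 1]].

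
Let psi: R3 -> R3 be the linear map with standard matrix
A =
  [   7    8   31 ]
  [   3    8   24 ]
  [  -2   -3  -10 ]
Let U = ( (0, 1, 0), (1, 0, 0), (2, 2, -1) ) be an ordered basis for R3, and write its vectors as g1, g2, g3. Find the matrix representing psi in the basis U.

[[2, -1, -2], [2, 3, -1], [3, 2, 0]]

With P the matrix whose columns are g1, ..., g3, [psi]_U = P^(-1) A P.
Column by column: psi(g1) = A g1 = (8, 8, -3); its U-coordinates (2, 2, 3) give column 1.
Continuing for each basis vector yields [psi]_U = [[2, -1, -2], [2, 3, -1], [3, 2, 0]].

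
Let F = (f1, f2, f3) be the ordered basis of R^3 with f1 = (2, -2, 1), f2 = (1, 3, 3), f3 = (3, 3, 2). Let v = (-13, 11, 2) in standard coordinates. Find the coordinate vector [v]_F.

(-4, 4, -3)

Write v = c_1 f1 + ... + c_3 f3 and solve for the c_i.
Row-reducing the augmented matrix [M | v] gives c = (-4, 4, -3).
Check: -4f1 + 4f2 - 3f3 = (-13, 11, 2).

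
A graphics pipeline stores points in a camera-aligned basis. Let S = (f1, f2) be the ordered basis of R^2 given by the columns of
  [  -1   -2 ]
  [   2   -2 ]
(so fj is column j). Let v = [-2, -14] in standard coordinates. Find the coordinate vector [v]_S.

[v]_S is the unique c with M c = v, where M has columns f1, f2.
System: -c_1 - 2c_2 = -2, 2c_1 - 2c_2 = -14; solving gives c_1 = -4, c_2 = 3.
Check: -4f1 + 3f2 = [-2, -14].

[-4, 3]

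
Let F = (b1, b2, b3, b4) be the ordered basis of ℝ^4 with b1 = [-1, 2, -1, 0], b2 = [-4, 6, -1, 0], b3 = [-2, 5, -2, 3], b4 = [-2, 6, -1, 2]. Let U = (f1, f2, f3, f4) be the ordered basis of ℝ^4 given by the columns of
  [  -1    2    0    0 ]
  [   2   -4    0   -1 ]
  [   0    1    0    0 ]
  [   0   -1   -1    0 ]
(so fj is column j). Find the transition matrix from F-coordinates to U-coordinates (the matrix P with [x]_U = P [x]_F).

Column j of P is [bj]_U, since P maps F-coordinates to U-coordinates.
Expressing b1 in U: b1 = -f1 - f2 + f3 + 0·f4, so column 1 of P is [-1, -1, 1, 0].
Doing the same for each bj gives P = [[-1, 2, -2, 0], [-1, -1, -2, -1], [1, 1, -1, -1], [0, 2, -1, -2]].

[[-1, 2, -2, 0], [-1, -1, -2, -1], [1, 1, -1, -1], [0, 2, -1, -2]]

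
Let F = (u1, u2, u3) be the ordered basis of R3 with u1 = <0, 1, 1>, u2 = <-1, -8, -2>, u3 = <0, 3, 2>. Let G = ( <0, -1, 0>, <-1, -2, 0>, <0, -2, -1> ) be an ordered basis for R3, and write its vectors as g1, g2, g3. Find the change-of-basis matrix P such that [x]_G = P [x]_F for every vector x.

Take x = uj: its F-coordinates are the j-th standard unit vector, so P e_j — column j of P — equals [uj]_G.
u1 = g1 + 0·g2 - g3, giving column 1 = <1, 0, -1>; repeating for each j gives P = [[1, 2, 1], [0, 1, 0], [-1, 2, -2]].

[[1, 2, 1], [0, 1, 0], [-1, 2, -2]]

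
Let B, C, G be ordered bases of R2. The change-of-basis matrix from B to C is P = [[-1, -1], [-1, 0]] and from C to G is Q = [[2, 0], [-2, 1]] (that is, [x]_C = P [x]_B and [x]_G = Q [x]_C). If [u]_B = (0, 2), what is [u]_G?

(-4, 4)

Composing the changes, [u]_G = Q P [u]_B.
Q P = [[-2, -2], [1, 2]]; applying this to (0, 2) gives (-4, 4).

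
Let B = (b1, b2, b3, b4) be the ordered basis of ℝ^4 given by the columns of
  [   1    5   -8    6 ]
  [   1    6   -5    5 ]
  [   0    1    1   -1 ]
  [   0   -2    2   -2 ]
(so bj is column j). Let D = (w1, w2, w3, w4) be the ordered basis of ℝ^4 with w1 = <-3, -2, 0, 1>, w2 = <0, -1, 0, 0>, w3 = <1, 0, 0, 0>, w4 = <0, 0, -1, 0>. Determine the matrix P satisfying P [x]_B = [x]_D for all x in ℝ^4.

[[0, -2, 2, -2], [-1, -2, 1, -1], [1, -1, -2, 0], [0, -1, -1, 1]]

Column j of P is [bj]_D, since P maps B-coordinates to D-coordinates.
Expressing b1 in D: b1 = 0·w1 - w2 + w3 + 0·w4, so column 1 of P is <0, -1, 1, 0>.
Doing the same for each bj gives P = [[0, -2, 2, -2], [-1, -2, 1, -1], [1, -1, -2, 0], [0, -1, -1, 1]].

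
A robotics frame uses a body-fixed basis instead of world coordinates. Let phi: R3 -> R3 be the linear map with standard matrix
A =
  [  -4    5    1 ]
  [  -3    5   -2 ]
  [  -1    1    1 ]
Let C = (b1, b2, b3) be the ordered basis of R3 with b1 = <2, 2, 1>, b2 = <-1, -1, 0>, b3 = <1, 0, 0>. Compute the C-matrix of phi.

The j-th column of [phi]_C is [phi(bj)]_C.
phi(b1) = A b1 = <3, 2, 1> = b1 + 0·b2 + b3, so column 1 is <1, 0, 1>.
Repeating for b2, b3 and assembling the columns gives [[1, 0, -1], [0, 2, 1], [1, 1, -1]].

[[1, 0, -1], [0, 2, 1], [1, 1, -1]]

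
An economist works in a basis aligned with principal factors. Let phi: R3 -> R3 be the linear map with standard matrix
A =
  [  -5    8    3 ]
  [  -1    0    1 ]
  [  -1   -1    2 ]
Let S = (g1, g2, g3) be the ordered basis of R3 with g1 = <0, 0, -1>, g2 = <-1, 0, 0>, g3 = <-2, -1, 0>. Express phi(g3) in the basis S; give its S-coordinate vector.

Compute phi(g3) = A g3 = <2, 2, 3> in standard coordinates.
Then write this in S-coordinates: solve for y in y_1 g1 + ... + y_3 g3 = <2, 2, 3>.
This gives y = <-3, 2, -2>, which is column 3 of [phi]_S.

<-3, 2, -2>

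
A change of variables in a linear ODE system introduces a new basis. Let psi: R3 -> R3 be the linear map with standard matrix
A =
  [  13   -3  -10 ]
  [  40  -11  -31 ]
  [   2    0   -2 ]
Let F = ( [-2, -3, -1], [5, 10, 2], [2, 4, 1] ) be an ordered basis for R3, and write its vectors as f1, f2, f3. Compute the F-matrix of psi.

[[-2, -2, -3], [-3, 3, 0], [2, -2, -1]]

Let P have columns f1, ..., f3. Then [psi]_F = P^(-1) A P.
Here det P = -1, so P^(-1) is integer; computing A P first and then P^(-1)(A P) gives [[-2, -2, -3], [-3, 3, 0], [2, -2, -1]].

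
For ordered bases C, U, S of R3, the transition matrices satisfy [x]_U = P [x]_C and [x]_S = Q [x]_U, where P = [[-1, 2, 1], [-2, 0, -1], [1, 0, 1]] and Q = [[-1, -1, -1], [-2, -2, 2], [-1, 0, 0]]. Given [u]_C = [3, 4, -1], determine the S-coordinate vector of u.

[-1, 6, -4]

Apply P to get U-coordinates [4, -5, 2], then Q to get S-coordinates.
The result is [u]_S = [-1, 6, -4].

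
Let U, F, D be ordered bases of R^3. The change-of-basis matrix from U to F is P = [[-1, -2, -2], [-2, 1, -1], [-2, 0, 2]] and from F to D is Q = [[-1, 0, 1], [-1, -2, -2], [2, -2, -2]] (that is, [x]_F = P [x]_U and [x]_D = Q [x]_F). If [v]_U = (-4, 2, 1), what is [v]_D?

(12, -36, -42)

First [v]_F = P [v]_U = (-2, 9, 10).
Then [v]_D = Q [v]_F = (12, -36, -42).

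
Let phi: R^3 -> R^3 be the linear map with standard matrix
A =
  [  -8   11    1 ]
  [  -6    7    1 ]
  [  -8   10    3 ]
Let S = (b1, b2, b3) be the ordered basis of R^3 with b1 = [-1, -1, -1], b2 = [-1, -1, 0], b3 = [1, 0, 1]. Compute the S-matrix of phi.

The j-th column of [phi]_S is [phi(bj)]_S.
phi(b1) = A b1 = [-4, -2, -5] = 3b1 - b2 - 2b3, so column 1 is [3, -1, -2].
Repeating for b2, b3 and assembling the columns gives [[3, 0, 3], [-1, 1, 2], [-2, -2, -2]].

[[3, 0, 3], [-1, 1, 2], [-2, -2, -2]]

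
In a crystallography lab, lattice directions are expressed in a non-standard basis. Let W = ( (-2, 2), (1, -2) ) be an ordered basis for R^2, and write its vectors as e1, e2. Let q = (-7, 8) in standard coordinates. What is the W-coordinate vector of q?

(3, -1)

We seek scalars with c_1 e1 + c_2 e2 = q; equivalently solve M c = q where the columns of M are e1, e2.
System: -2c_1 + c_2 = -7, 2c_1 - 2c_2 = 8; solving gives c_1 = 3, c_2 = -1.
Check: 3e1 - e2 = (-7, 8).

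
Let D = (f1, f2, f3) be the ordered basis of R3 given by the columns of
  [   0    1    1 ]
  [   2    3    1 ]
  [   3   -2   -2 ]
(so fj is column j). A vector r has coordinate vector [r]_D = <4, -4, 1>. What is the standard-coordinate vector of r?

<-3, -3, 18>

The coordinates say r = 4f1 - 4f2 + f3; adding the scaled basis vectors gives <-3, -3, 18>.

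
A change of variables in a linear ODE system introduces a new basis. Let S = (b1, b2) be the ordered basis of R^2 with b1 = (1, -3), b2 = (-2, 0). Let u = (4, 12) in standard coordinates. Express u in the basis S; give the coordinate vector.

(-4, -4)

[u]_S is the unique c with M c = u, where M has columns b1, b2.
System: c_1 - 2c_2 = 4, -3c_1 + 0c_2 = 12; solving gives c_1 = -4, c_2 = -4.
Check: -4b1 - 4b2 = (4, 12).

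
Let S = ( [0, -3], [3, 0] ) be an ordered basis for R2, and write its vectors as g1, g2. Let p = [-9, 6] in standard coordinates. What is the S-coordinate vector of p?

We seek scalars with c_1 g1 + c_2 g2 = p; equivalently solve M c = p where the columns of M are g1, g2.
System: 0c_1 + 3c_2 = -9, -3c_1 + 0c_2 = 6; solving gives c_1 = -2, c_2 = -3.
Check: -2g1 - 3g2 = [-9, 6].

[-2, -3]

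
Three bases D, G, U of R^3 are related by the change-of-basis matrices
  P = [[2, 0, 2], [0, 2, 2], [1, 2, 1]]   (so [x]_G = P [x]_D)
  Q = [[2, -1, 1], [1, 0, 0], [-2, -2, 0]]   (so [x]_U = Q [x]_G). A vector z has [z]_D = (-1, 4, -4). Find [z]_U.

(-17, -10, 20)

First [z]_G = P [z]_D = (-10, 0, 3).
Then [z]_U = Q [z]_G = (-17, -10, 20).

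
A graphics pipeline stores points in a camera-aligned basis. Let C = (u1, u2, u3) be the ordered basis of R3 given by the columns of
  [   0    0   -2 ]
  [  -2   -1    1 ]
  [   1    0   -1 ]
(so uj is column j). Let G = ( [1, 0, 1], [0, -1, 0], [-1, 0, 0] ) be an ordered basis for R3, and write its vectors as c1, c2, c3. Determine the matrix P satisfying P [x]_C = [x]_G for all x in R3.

[[1, 0, -1], [2, 1, -1], [1, 0, 1]]

Let M have columns uj and N have columns cj. Then for every x, N [x]_G = x = M [x]_C, so P = N^(-1) M.
Since det N = -1, N^(-1) has integer entries; multiplying gives P = [[1, 0, -1], [2, 1, -1], [1, 0, 1]].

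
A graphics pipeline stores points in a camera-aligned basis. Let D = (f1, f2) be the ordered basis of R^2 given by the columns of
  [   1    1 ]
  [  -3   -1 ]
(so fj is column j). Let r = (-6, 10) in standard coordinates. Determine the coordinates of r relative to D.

(-2, -4)

[r]_D is the unique c with M c = r, where M has columns f1, f2.
System: c_1 + c_2 = -6, -3c_1 - c_2 = 10; solving gives c_1 = -2, c_2 = -4.
Check: -2f1 - 4f2 = (-6, 10).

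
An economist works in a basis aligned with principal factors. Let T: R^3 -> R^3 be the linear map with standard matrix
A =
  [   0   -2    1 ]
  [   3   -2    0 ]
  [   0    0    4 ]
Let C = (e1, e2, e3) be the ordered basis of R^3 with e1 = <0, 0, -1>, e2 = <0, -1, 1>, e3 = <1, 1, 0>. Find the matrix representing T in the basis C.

[[3, -3, -3], [-1, 1, -3], [-1, 3, -2]]

The j-th column of [T]_C is [T(ej)]_C.
T(e1) = A e1 = <-1, 0, -4> = 3e1 - e2 - e3, so column 1 is <3, -1, -1>.
Repeating for e2, e3 and assembling the columns gives [[3, -3, -3], [-1, 1, -3], [-1, 3, -2]].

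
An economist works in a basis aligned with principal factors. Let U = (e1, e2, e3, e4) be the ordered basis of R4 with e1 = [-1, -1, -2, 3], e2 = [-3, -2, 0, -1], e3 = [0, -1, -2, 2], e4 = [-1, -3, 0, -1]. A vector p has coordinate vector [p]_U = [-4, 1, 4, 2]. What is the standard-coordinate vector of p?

p = M [p]_U, where M has columns e1, ..., e4.
Carrying out the matrix-vector product, p = [-1, -8, 0, -7].

[-1, -8, 0, -7]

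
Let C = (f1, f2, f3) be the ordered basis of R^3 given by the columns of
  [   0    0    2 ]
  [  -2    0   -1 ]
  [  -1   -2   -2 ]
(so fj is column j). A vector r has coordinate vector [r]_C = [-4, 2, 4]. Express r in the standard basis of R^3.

r = M [r]_C, where M has columns f1, ..., f3.
Carrying out the matrix-vector product, r = [8, 4, -8].

[8, 4, -8]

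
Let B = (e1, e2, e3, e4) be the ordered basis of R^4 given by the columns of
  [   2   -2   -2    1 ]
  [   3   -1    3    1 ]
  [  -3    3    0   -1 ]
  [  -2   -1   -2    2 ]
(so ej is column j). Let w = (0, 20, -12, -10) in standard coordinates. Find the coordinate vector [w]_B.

(2, -2, 4, 0)

[w]_B is the unique c with M c = w, where M has columns e1, ..., e4.
Gaussian elimination on [M | w] yields c = (2, -2, 4, 0).
Check: 2e1 - 2e2 + 4e3 + 0·e4 = (0, 20, -12, -10).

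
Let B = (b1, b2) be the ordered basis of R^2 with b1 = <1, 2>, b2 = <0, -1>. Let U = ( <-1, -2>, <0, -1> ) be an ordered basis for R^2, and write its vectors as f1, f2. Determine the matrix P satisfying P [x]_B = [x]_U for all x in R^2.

[[-1, 0], [0, 1]]

Take x = bj: its B-coordinates are the j-th standard unit vector, so P e_j — column j of P — equals [bj]_U.
b1 = -f1 + 0·f2, giving column 1 = <-1, 0>; repeating for each j gives P = [[-1, 0], [0, 1]].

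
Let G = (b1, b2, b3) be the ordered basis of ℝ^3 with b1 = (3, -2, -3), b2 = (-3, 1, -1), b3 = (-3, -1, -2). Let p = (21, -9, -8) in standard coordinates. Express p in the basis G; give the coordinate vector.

(4, -2, -1)

We seek scalars with c_1 b1 + ... + c_3 b3 = p; equivalently solve M c = p where the columns of M are b1, ..., b3.
Solving this 3x3 system gives c = (4, -2, -1).
Check: 4b1 - 2b2 - b3 = (21, -9, -8).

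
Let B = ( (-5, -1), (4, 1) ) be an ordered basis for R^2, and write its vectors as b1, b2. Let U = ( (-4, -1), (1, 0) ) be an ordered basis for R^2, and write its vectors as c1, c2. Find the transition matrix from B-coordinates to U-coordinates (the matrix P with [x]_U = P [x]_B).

[[1, -1], [-1, 0]]

Let M have columns bj and N have columns cj. Then for every x, N [x]_U = x = M [x]_B, so P = N^(-1) M.
Since det N = 1, N^(-1) has integer entries; multiplying gives P = [[1, -1], [-1, 0]].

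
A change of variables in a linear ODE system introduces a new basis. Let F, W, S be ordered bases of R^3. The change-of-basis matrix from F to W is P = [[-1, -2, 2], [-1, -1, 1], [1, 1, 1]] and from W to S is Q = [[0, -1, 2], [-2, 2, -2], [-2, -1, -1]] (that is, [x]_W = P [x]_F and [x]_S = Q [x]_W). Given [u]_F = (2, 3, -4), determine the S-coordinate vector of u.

Apply P to get W-coordinates (-16, -9, 1), then Q to get S-coordinates.
The result is [u]_S = (11, 12, 40).

(11, 12, 40)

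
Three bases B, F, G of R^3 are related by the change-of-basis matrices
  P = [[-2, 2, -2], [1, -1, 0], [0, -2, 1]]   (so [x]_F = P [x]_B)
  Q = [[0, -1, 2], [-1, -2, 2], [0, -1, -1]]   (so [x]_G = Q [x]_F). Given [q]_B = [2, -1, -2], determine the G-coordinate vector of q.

Composing the changes, [q]_G = Q P [q]_B.
Q P = [[-1, -3, 2], [0, -4, 4], [-1, 3, -1]]; applying this to [2, -1, -2] gives [-3, -4, -3].

[-3, -4, -3]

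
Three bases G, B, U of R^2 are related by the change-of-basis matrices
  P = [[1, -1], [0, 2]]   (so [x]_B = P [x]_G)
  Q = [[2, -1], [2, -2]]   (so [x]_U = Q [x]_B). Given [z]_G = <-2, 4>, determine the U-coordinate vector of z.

<-20, -28>

Apply P to get B-coordinates <-6, 8>, then Q to get U-coordinates.
The result is [z]_U = <-20, -28>.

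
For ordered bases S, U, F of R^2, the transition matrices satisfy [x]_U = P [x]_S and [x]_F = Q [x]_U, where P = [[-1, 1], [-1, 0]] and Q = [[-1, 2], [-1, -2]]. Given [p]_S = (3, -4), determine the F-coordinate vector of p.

Composing the changes, [p]_F = Q P [p]_S.
Q P = [[-1, -1], [3, -1]]; applying this to (3, -4) gives (1, 13).

(1, 13)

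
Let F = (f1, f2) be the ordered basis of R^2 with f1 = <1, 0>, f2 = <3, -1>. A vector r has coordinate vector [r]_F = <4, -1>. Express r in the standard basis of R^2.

<1, 1>

r = M [r]_F, where M has columns f1, f2.
Carrying out the matrix-vector product, r = <1, 1>.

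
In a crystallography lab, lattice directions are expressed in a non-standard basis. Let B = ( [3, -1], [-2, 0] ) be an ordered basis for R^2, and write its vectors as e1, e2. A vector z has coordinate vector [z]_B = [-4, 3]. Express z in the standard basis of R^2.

[-18, 4]

By definition z = -4e1 + 3e2.
Summing componentwise gives [-18, 4].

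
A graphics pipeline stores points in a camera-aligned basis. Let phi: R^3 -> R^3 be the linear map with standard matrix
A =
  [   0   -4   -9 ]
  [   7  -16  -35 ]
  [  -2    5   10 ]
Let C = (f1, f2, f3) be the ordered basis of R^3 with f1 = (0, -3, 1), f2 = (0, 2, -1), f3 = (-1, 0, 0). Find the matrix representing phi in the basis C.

[[-3, -3, 3], [2, -3, 1], [-3, -1, 0]]

Let P have columns f1, ..., f3. Then [phi]_C = P^(-1) A P.
Here det P = -1, so P^(-1) is integer; computing A P first and then P^(-1)(A P) gives [[-3, -3, 3], [2, -3, 1], [-3, -1, 0]].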